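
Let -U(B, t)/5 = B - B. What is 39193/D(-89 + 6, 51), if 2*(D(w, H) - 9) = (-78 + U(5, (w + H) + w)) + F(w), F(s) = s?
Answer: -7126/13 ≈ -548.15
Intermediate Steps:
U(B, t) = 0 (U(B, t) = -5*(B - B) = -5*0 = 0)
D(w, H) = -30 + w/2 (D(w, H) = 9 + ((-78 + 0) + w)/2 = 9 + (-78 + w)/2 = 9 + (-39 + w/2) = -30 + w/2)
39193/D(-89 + 6, 51) = 39193/(-30 + (-89 + 6)/2) = 39193/(-30 + (½)*(-83)) = 39193/(-30 - 83/2) = 39193/(-143/2) = 39193*(-2/143) = -7126/13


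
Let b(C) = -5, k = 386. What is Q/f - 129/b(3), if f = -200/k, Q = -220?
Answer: 2252/5 ≈ 450.40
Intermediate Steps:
f = -100/193 (f = -200/386 = -200*1/386 = -100/193 ≈ -0.51814)
Q/f - 129/b(3) = -220/(-100/193) - 129/(-5) = -220*(-193/100) - 129*(-1/5) = 2123/5 + 129/5 = 2252/5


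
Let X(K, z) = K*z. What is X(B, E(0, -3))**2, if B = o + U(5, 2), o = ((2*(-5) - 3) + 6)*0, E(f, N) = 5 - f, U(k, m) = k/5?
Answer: 25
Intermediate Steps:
U(k, m) = k/5 (U(k, m) = k*(1/5) = k/5)
o = 0 (o = ((-10 - 3) + 6)*0 = (-13 + 6)*0 = -7*0 = 0)
B = 1 (B = 0 + (1/5)*5 = 0 + 1 = 1)
X(B, E(0, -3))**2 = (1*(5 - 1*0))**2 = (1*(5 + 0))**2 = (1*5)**2 = 5**2 = 25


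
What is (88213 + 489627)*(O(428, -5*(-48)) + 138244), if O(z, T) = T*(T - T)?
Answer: 79882912960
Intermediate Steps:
O(z, T) = 0 (O(z, T) = T*0 = 0)
(88213 + 489627)*(O(428, -5*(-48)) + 138244) = (88213 + 489627)*(0 + 138244) = 577840*138244 = 79882912960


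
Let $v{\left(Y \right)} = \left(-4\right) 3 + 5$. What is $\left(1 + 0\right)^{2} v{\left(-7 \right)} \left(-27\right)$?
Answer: $189$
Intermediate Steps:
$v{\left(Y \right)} = -7$ ($v{\left(Y \right)} = -12 + 5 = -7$)
$\left(1 + 0\right)^{2} v{\left(-7 \right)} \left(-27\right) = \left(1 + 0\right)^{2} \left(-7\right) \left(-27\right) = 1^{2} \left(-7\right) \left(-27\right) = 1 \left(-7\right) \left(-27\right) = \left(-7\right) \left(-27\right) = 189$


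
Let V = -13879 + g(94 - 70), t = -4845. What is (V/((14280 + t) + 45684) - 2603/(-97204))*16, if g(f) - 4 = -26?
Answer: -254264852/70497201 ≈ -3.6067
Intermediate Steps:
g(f) = -22 (g(f) = 4 - 26 = -22)
V = -13901 (V = -13879 - 22 = -13901)
(V/((14280 + t) + 45684) - 2603/(-97204))*16 = (-13901/((14280 - 4845) + 45684) - 2603/(-97204))*16 = (-13901/(9435 + 45684) - 2603*(-1/97204))*16 = (-13901/55119 + 137/5116)*16 = -63566213/281988804*16 = -254264852/70497201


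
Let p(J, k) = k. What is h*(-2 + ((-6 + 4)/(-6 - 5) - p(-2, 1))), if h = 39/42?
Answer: -403/154 ≈ -2.6169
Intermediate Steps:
h = 13/14 (h = 39*(1/42) = 13/14 ≈ 0.92857)
h*(-2 + ((-6 + 4)/(-6 - 5) - p(-2, 1))) = 13*(-2 + ((-6 + 4)/(-6 - 5) - 1*1))/14 = 13*(-2 + (-2/(-11) - 1))/14 = 13*(-2 + (-2*(-1/11) - 1))/14 = 13*(-2 + (2/11 - 1))/14 = 13*(-2 - 9/11)/14 = (13/14)*(-31/11) = -403/154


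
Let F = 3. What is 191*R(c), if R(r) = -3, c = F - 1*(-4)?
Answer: -573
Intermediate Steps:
c = 7 (c = 3 - 1*(-4) = 3 + 4 = 7)
191*R(c) = 191*(-3) = -573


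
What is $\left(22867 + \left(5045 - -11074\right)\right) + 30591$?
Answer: $69577$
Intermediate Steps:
$\left(22867 + \left(5045 - -11074\right)\right) + 30591 = \left(22867 + \left(5045 + 11074\right)\right) + 30591 = \left(22867 + 16119\right) + 30591 = 38986 + 30591 = 69577$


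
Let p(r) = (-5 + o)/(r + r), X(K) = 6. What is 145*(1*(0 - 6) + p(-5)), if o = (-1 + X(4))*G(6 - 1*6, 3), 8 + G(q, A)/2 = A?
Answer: -145/2 ≈ -72.500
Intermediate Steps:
G(q, A) = -16 + 2*A
o = -50 (o = (-1 + 6)*(-16 + 2*3) = 5*(-16 + 6) = 5*(-10) = -50)
p(r) = -55/(2*r) (p(r) = (-5 - 50)/(r + r) = -55*1/(2*r) = -55/(2*r))
145*(1*(0 - 6) + p(-5)) = 145*(1*(0 - 6) - 55/2/(-5)) = 145*(1*(-6) - 55/2*(-1/5)) = 145*(-6 + 11/2) = 145*(-1/2) = -145/2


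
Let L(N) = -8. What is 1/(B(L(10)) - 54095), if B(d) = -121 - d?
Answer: -1/54208 ≈ -1.8447e-5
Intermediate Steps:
1/(B(L(10)) - 54095) = 1/((-121 - 1*(-8)) - 54095) = 1/((-121 + 8) - 54095) = 1/(-113 - 54095) = 1/(-54208) = -1/54208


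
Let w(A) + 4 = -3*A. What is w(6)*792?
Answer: -17424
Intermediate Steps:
w(A) = -4 - 3*A
w(6)*792 = (-4 - 3*6)*792 = (-4 - 18)*792 = -22*792 = -17424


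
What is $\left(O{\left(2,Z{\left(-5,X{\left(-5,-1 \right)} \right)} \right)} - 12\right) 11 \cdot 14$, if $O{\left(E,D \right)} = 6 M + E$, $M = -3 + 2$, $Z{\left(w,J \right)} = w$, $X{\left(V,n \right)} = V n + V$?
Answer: $-2464$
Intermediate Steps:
$X{\left(V,n \right)} = V + V n$
$M = -1$
$O{\left(E,D \right)} = -6 + E$ ($O{\left(E,D \right)} = 6 \left(-1\right) + E = -6 + E$)
$\left(O{\left(2,Z{\left(-5,X{\left(-5,-1 \right)} \right)} \right)} - 12\right) 11 \cdot 14 = \left(\left(-6 + 2\right) - 12\right) 11 \cdot 14 = \left(-4 - 12\right) 11 \cdot 14 = \left(-16\right) 11 \cdot 14 = \left(-176\right) 14 = -2464$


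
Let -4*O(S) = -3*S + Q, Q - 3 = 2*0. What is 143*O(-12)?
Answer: -5577/4 ≈ -1394.3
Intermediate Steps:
Q = 3 (Q = 3 + 2*0 = 3 + 0 = 3)
O(S) = -¾ + 3*S/4 (O(S) = -(-3*S + 3)/4 = -(3 - 3*S)/4 = -¾ + 3*S/4)
143*O(-12) = 143*(-¾ + (¾)*(-12)) = 143*(-¾ - 9) = 143*(-39/4) = -5577/4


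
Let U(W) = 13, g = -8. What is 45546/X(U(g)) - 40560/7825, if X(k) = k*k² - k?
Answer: 8927147/569660 ≈ 15.671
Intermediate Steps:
X(k) = k³ - k
45546/X(U(g)) - 40560/7825 = 45546/(13³ - 1*13) - 40560/7825 = 45546/(2197 - 13) - 40560*1/7825 = 45546/2184 - 8112/1565 = 45546*(1/2184) - 8112/1565 = 7591/364 - 8112/1565 = 8927147/569660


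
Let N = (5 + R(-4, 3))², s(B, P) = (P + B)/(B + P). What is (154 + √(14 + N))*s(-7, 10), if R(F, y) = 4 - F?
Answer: 154 + √183 ≈ 167.53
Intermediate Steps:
s(B, P) = 1 (s(B, P) = (B + P)/(B + P) = 1)
N = 169 (N = (5 + (4 - 1*(-4)))² = (5 + (4 + 4))² = (5 + 8)² = 13² = 169)
(154 + √(14 + N))*s(-7, 10) = (154 + √(14 + 169))*1 = (154 + √183)*1 = 154 + √183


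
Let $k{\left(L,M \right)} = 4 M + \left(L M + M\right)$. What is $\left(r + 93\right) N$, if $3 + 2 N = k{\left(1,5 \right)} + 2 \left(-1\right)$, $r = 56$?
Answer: $\frac{3725}{2} \approx 1862.5$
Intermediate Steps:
$k{\left(L,M \right)} = 5 M + L M$ ($k{\left(L,M \right)} = 4 M + \left(M + L M\right) = 5 M + L M$)
$N = \frac{25}{2}$ ($N = - \frac{3}{2} + \frac{5 \left(5 + 1\right) + 2 \left(-1\right)}{2} = - \frac{3}{2} + \frac{5 \cdot 6 - 2}{2} = - \frac{3}{2} + \frac{30 - 2}{2} = - \frac{3}{2} + \frac{1}{2} \cdot 28 = - \frac{3}{2} + 14 = \frac{25}{2} \approx 12.5$)
$\left(r + 93\right) N = \left(56 + 93\right) \frac{25}{2} = 149 \cdot \frac{25}{2} = \frac{3725}{2}$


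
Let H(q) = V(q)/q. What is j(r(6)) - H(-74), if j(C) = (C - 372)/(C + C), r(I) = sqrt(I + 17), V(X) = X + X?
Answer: -3/2 - 186*sqrt(23)/23 ≈ -40.284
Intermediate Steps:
V(X) = 2*X
r(I) = sqrt(17 + I)
H(q) = 2 (H(q) = (2*q)/q = 2)
j(C) = (-372 + C)/(2*C) (j(C) = (-372 + C)/((2*C)) = (-372 + C)*(1/(2*C)) = (-372 + C)/(2*C))
j(r(6)) - H(-74) = (-372 + sqrt(17 + 6))/(2*(sqrt(17 + 6))) - 1*2 = (-372 + sqrt(23))/(2*(sqrt(23))) - 2 = (sqrt(23)/23)*(-372 + sqrt(23))/2 - 2 = sqrt(23)*(-372 + sqrt(23))/46 - 2 = -2 + sqrt(23)*(-372 + sqrt(23))/46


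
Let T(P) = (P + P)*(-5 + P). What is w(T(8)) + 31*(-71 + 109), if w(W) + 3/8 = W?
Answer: 9805/8 ≈ 1225.6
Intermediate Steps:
T(P) = 2*P*(-5 + P) (T(P) = (2*P)*(-5 + P) = 2*P*(-5 + P))
w(W) = -3/8 + W
w(T(8)) + 31*(-71 + 109) = (-3/8 + 2*8*(-5 + 8)) + 31*(-71 + 109) = (-3/8 + 2*8*3) + 31*38 = (-3/8 + 48) + 1178 = 381/8 + 1178 = 9805/8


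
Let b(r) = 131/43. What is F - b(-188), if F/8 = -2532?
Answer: -871139/43 ≈ -20259.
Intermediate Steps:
b(r) = 131/43 (b(r) = 131*(1/43) = 131/43)
F = -20256 (F = 8*(-2532) = -20256)
F - b(-188) = -20256 - 1*131/43 = -20256 - 131/43 = -871139/43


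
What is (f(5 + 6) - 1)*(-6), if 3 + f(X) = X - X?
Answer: 24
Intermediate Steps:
f(X) = -3 (f(X) = -3 + (X - X) = -3 + 0 = -3)
(f(5 + 6) - 1)*(-6) = (-3 - 1)*(-6) = -4*(-6) = 24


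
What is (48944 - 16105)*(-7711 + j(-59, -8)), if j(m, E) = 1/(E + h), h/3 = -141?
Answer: -109138511838/431 ≈ -2.5322e+8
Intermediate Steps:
h = -423 (h = 3*(-141) = -423)
j(m, E) = 1/(-423 + E) (j(m, E) = 1/(E - 423) = 1/(-423 + E))
(48944 - 16105)*(-7711 + j(-59, -8)) = (48944 - 16105)*(-7711 + 1/(-423 - 8)) = 32839*(-7711 + 1/(-431)) = 32839*(-7711 - 1/431) = 32839*(-3323442/431) = -109138511838/431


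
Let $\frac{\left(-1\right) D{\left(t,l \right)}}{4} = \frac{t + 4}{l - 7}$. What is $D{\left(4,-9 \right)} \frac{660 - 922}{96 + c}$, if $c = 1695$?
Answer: $- \frac{524}{1791} \approx -0.29257$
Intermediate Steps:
$D{\left(t,l \right)} = - \frac{4 \left(4 + t\right)}{-7 + l}$ ($D{\left(t,l \right)} = - 4 \frac{t + 4}{l - 7} = - 4 \frac{4 + t}{-7 + l} = - \frac{4 \left(4 + t\right)}{-7 + l}$)
$D{\left(4,-9 \right)} \frac{660 - 922}{96 + c} = \frac{4 \left(-4 - 4\right)}{-7 - 9} \frac{660 - 922}{96 + 1695} = \frac{4 \left(-4 - 4\right)}{-16} \left(- \frac{262}{1791}\right) = 4 \left(- \frac{1}{16}\right) \left(-8\right) \left(\left(-262\right) \frac{1}{1791}\right) = 2 \left(- \frac{262}{1791}\right) = - \frac{524}{1791}$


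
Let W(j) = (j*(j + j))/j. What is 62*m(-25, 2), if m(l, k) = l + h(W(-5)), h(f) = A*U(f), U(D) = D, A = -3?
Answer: 310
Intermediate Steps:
W(j) = 2*j (W(j) = (j*(2*j))/j = (2*j²)/j = 2*j)
h(f) = -3*f
m(l, k) = 30 + l (m(l, k) = l - 6*(-5) = l - 3*(-10) = l + 30 = 30 + l)
62*m(-25, 2) = 62*(30 - 25) = 62*5 = 310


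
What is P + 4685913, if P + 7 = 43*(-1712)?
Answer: 4612290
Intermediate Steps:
P = -73623 (P = -7 + 43*(-1712) = -7 - 73616 = -73623)
P + 4685913 = -73623 + 4685913 = 4612290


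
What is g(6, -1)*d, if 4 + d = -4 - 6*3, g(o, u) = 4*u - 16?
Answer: 520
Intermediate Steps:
g(o, u) = -16 + 4*u
d = -26 (d = -4 + (-4 - 6*3) = -4 + (-4 - 18) = -4 - 22 = -26)
g(6, -1)*d = (-16 + 4*(-1))*(-26) = (-16 - 4)*(-26) = -20*(-26) = 520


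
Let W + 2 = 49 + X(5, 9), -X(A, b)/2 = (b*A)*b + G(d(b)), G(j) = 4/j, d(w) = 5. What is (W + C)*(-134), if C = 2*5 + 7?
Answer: 500892/5 ≈ 1.0018e+5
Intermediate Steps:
C = 17 (C = 10 + 7 = 17)
X(A, b) = -8/5 - 2*A*b² (X(A, b) = -2*((b*A)*b + 4/5) = -2*((A*b)*b + 4*(⅕)) = -2*(A*b² + ⅘) = -2*(⅘ + A*b²) = -8/5 - 2*A*b²)
W = -3823/5 (W = -2 + (49 + (-8/5 - 2*5*9²)) = -2 + (49 + (-8/5 - 2*5*81)) = -2 + (49 + (-8/5 - 810)) = -2 + (49 - 4058/5) = -2 - 3813/5 = -3823/5 ≈ -764.60)
(W + C)*(-134) = (-3823/5 + 17)*(-134) = -3738/5*(-134) = 500892/5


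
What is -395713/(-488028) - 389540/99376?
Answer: -2355969563/757785477 ≈ -3.1090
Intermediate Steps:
-395713/(-488028) - 389540/99376 = -395713*(-1/488028) - 389540*1/99376 = 395713/488028 - 97385/24844 = -2355969563/757785477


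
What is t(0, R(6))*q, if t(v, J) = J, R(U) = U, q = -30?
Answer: -180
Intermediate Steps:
t(0, R(6))*q = 6*(-30) = -180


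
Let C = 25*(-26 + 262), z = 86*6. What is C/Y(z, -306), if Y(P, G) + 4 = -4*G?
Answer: 295/61 ≈ 4.8361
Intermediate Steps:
z = 516
Y(P, G) = -4 - 4*G
C = 5900 (C = 25*236 = 5900)
C/Y(z, -306) = 5900/(-4 - 4*(-306)) = 5900/(-4 + 1224) = 5900/1220 = 5900*(1/1220) = 295/61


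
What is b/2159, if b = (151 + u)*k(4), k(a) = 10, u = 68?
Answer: 2190/2159 ≈ 1.0144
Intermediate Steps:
b = 2190 (b = (151 + 68)*10 = 219*10 = 2190)
b/2159 = 2190/2159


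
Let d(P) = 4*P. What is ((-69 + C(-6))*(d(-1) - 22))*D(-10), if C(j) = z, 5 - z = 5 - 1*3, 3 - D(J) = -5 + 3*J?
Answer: 65208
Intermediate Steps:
D(J) = 8 - 3*J (D(J) = 3 - (-5 + 3*J) = 3 + (5 - 3*J) = 8 - 3*J)
z = 3 (z = 5 - (5 - 1*3) = 5 - (5 - 3) = 5 - 1*2 = 5 - 2 = 3)
C(j) = 3
((-69 + C(-6))*(d(-1) - 22))*D(-10) = ((-69 + 3)*(4*(-1) - 22))*(8 - 3*(-10)) = (-66*(-4 - 22))*(8 + 30) = -66*(-26)*38 = 1716*38 = 65208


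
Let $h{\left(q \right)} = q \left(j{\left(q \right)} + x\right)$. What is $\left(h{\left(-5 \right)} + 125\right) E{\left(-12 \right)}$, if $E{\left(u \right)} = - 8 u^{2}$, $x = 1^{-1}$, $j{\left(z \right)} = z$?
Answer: $-167040$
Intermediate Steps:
$x = 1$
$h{\left(q \right)} = q \left(1 + q\right)$ ($h{\left(q \right)} = q \left(q + 1\right) = q \left(1 + q\right)$)
$\left(h{\left(-5 \right)} + 125\right) E{\left(-12 \right)} = \left(- 5 \left(1 - 5\right) + 125\right) \left(- 8 \left(-12\right)^{2}\right) = \left(\left(-5\right) \left(-4\right) + 125\right) \left(\left(-8\right) 144\right) = \left(20 + 125\right) \left(-1152\right) = 145 \left(-1152\right) = -167040$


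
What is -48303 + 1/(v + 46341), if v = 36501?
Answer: -4001517125/82842 ≈ -48303.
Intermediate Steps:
-48303 + 1/(v + 46341) = -48303 + 1/(36501 + 46341) = -48303 + 1/82842 = -4001517125/82842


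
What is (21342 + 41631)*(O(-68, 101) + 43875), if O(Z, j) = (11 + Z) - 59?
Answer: 2755635507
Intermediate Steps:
O(Z, j) = -48 + Z
(21342 + 41631)*(O(-68, 101) + 43875) = (21342 + 41631)*((-48 - 68) + 43875) = 62973*(-116 + 43875) = 62973*43759 = 2755635507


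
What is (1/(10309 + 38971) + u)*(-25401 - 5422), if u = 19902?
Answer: -30230291001703/49280 ≈ -6.1344e+8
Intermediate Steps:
(1/(10309 + 38971) + u)*(-25401 - 5422) = (1/(10309 + 38971) + 19902)*(-25401 - 5422) = (1/49280 + 19902)*(-30823) = (980770561/49280)*(-30823) = -30230291001703/49280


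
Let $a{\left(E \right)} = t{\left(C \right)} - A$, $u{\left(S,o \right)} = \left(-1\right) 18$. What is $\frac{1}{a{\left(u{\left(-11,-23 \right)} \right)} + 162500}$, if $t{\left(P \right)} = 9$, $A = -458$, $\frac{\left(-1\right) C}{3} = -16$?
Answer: $\frac{1}{162967} \approx 6.1362 \cdot 10^{-6}$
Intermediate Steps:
$u{\left(S,o \right)} = -18$
$C = 48$ ($C = \left(-3\right) \left(-16\right) = 48$)
$a{\left(E \right)} = 467$ ($a{\left(E \right)} = 9 - -458 = 9 + 458 = 467$)
$\frac{1}{a{\left(u{\left(-11,-23 \right)} \right)} + 162500} = \frac{1}{467 + 162500} = \frac{1}{162967}$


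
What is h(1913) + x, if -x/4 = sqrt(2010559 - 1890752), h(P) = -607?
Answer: -607 - 4*sqrt(119807) ≈ -1991.5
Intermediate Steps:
x = -4*sqrt(119807) (x = -4*sqrt(2010559 - 1890752) = -4*sqrt(119807) ≈ -1384.5)
h(1913) + x = -607 - 4*sqrt(119807)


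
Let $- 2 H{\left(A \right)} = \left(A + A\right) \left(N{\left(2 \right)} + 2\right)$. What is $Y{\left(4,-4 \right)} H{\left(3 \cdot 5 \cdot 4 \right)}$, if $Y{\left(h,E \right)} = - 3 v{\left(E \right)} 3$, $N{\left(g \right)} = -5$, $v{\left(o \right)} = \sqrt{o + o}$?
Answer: $- 3240 i \sqrt{2} \approx - 4582.1 i$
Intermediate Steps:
$v{\left(o \right)} = \sqrt{2} \sqrt{o}$ ($v{\left(o \right)} = \sqrt{2 o} = \sqrt{2} \sqrt{o}$)
$H{\left(A \right)} = 3 A$ ($H{\left(A \right)} = - \frac{\left(A + A\right) \left(-5 + 2\right)}{2} = - \frac{2 A \left(-3\right)}{2} = - \frac{\left(-6\right) A}{2} = 3 A$)
$Y{\left(h,E \right)} = - 9 \sqrt{2} \sqrt{E}$ ($Y{\left(h,E \right)} = - 3 \sqrt{2} \sqrt{E} 3 = - 9 \sqrt{2} \sqrt{E}$)
$Y{\left(4,-4 \right)} H{\left(3 \cdot 5 \cdot 4 \right)} = - 9 \sqrt{2} \sqrt{-4} \cdot 3 \cdot 3 \cdot 5 \cdot 4 = - 9 \sqrt{2} \cdot 2 i 3 \cdot 15 \cdot 4 = - 18 i \sqrt{2} \cdot 3 \cdot 60 = - 18 i \sqrt{2} \cdot 180 = - 3240 i \sqrt{2}$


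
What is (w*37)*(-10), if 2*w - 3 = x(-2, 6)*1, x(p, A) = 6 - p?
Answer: -2035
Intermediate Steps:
w = 11/2 (w = 3/2 + ((6 - 1*(-2))*1)/2 = 3/2 + ((6 + 2)*1)/2 = 3/2 + (8*1)/2 = 3/2 + (1/2)*8 = 3/2 + 4 = 11/2 ≈ 5.5000)
(w*37)*(-10) = ((11/2)*37)*(-10) = (407/2)*(-10) = -2035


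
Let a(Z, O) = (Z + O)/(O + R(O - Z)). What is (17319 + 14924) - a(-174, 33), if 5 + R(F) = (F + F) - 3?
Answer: 14154818/439 ≈ 32243.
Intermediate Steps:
R(F) = -8 + 2*F (R(F) = -5 + ((F + F) - 3) = -5 + (2*F - 3) = -5 + (-3 + 2*F) = -8 + 2*F)
a(Z, O) = (O + Z)/(-8 - 2*Z + 3*O) (a(Z, O) = (Z + O)/(O + (-8 + 2*(O - Z))) = (O + Z)/(O + (-8 + (-2*Z + 2*O))) = (O + Z)/(O + (-8 - 2*Z + 2*O)) = (O + Z)/(-8 - 2*Z + 3*O))
(17319 + 14924) - a(-174, 33) = (17319 + 14924) - (33 - 174)/(-8 - 2*(-174) + 3*33) = 32243 - (-141)/(-8 + 348 + 99) = 32243 - (-141)/439 = 32243 - 1*(-141/439) = 32243 + 141/439 = 14154818/439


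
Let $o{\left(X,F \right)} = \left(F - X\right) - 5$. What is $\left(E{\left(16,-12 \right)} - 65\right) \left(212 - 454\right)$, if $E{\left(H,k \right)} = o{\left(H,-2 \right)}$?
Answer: $21296$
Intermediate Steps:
$o{\left(X,F \right)} = -5 + F - X$
$E{\left(H,k \right)} = -7 - H$ ($E{\left(H,k \right)} = -5 - 2 - H = -7 - H$)
$\left(E{\left(16,-12 \right)} - 65\right) \left(212 - 454\right) = \left(\left(-7 - 16\right) - 65\right) \left(212 - 454\right) = \left(\left(-7 - 16\right) - 65\right) \left(-242\right) = \left(-23 - 65\right) \left(-242\right) = \left(-88\right) \left(-242\right) = 21296$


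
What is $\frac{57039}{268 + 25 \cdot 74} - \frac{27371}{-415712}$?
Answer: $\frac{3961628091}{146746336} \approx 26.996$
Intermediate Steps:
$\frac{57039}{268 + 25 \cdot 74} - \frac{27371}{-415712} = \frac{57039}{268 + 1850} - - \frac{27371}{415712} = \frac{57039}{2118} + \frac{27371}{415712} = 57039 \cdot \frac{1}{2118} + \frac{27371}{415712} = \frac{19013}{706} + \frac{27371}{415712} = \frac{3961628091}{146746336}$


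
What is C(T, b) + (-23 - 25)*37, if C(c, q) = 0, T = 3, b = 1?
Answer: -1776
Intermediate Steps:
C(T, b) + (-23 - 25)*37 = 0 + (-23 - 25)*37 = 0 - 48*37 = 0 - 1776 = -1776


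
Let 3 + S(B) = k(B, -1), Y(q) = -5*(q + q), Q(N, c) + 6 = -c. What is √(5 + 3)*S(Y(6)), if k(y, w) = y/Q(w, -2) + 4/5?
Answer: 128*√2/5 ≈ 36.204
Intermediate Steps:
Q(N, c) = -6 - c
k(y, w) = ⅘ - y/4 (k(y, w) = y/(-6 - 1*(-2)) + 4/5 = y/(-6 + 2) + 4*(⅕) = y/(-4) + ⅘ = y*(-¼) + ⅘ = -y/4 + ⅘ = ⅘ - y/4)
Y(q) = -10*q
S(B) = -11/5 - B/4 (S(B) = -3 + (⅘ - B/4) = -11/5 - B/4)
√(5 + 3)*S(Y(6)) = √(5 + 3)*(-11/5 - (-5)*6/2) = √8*(-11/5 - ¼*(-60)) = (2*√2)*(-11/5 + 15) = (2*√2)*(64/5) = 128*√2/5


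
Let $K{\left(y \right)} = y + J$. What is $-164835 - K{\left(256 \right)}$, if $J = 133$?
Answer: $-165224$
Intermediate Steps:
$K{\left(y \right)} = 133 + y$ ($K{\left(y \right)} = y + 133 = 133 + y$)
$-164835 - K{\left(256 \right)} = -164835 - \left(133 + 256\right) = -164835 - 389 = -165224$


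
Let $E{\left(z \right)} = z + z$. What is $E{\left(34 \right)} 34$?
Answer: $2312$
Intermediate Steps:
$E{\left(z \right)} = 2 z$
$E{\left(34 \right)} 34 = 2 \cdot 34 \cdot 34 = 68 \cdot 34 = 2312$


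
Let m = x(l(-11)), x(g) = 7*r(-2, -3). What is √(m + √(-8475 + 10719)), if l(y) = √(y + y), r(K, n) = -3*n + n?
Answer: √(42 + 2*√561) ≈ 9.4536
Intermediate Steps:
r(K, n) = -2*n
l(y) = √2*√y (l(y) = √(2*y) = √2*√y)
x(g) = 42 (x(g) = 7*(-2*(-3)) = 7*6 = 42)
m = 42
√(m + √(-8475 + 10719)) = √(42 + √(-8475 + 10719)) = √(42 + √2244) = √(42 + 2*√561)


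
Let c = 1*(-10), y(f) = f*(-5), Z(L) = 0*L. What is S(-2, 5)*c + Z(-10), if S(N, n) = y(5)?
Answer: 250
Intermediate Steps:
Z(L) = 0
y(f) = -5*f
S(N, n) = -25 (S(N, n) = -5*5 = -25)
c = -10
S(-2, 5)*c + Z(-10) = -25*(-10) + 0 = 250 + 0 = 250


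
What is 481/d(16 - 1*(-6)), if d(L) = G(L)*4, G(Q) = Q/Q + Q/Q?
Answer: 481/8 ≈ 60.125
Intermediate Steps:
G(Q) = 2 (G(Q) = 1 + 1 = 2)
d(L) = 8 (d(L) = 2*4 = 8)
481/d(16 - 1*(-6)) = 481/8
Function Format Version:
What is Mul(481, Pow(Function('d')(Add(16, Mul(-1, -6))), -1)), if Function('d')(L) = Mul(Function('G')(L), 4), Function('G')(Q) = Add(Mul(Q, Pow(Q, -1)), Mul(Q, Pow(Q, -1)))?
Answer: Rational(481, 8) ≈ 60.125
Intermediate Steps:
Function('G')(Q) = 2 (Function('G')(Q) = Add(1, 1) = 2)
Function('d')(L) = 8 (Function('d')(L) = Mul(2, 4) = 8)
Mul(481, Pow(Function('d')(Add(16, Mul(-1, -6))), -1)) = Mul(481, Pow(8, -1)) = Mul(481, Rational(1, 8)) = Rational(481, 8)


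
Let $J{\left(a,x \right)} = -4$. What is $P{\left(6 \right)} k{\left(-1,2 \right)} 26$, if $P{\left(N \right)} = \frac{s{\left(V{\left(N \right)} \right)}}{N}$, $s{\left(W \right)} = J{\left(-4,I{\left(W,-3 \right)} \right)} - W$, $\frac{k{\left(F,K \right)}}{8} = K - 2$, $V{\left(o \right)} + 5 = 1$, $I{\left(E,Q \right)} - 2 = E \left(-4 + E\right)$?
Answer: $0$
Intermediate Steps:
$I{\left(E,Q \right)} = 2 + E \left(-4 + E\right)$
$V{\left(o \right)} = -4$ ($V{\left(o \right)} = -5 + 1 = -4$)
$k{\left(F,K \right)} = -16 + 8 K$ ($k{\left(F,K \right)} = 8 \left(K - 2\right) = 8 \left(-2 + K\right) = -16 + 8 K$)
$s{\left(W \right)} = -4 - W$
$P{\left(N \right)} = 0$ ($P{\left(N \right)} = \frac{-4 - -4}{N} = \frac{-4 + 4}{N} = \frac{0}{N} = 0$)
$P{\left(6 \right)} k{\left(-1,2 \right)} 26 = 0 \left(-16 + 8 \cdot 2\right) 26 = 0 \left(-16 + 16\right) 26 = 0 \cdot 0 \cdot 26 = 0 \cdot 26 = 0$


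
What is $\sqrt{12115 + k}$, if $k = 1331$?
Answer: $9 \sqrt{166} \approx 115.96$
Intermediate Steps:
$\sqrt{12115 + k} = \sqrt{12115 + 1331} = \sqrt{13446} = 9 \sqrt{166}$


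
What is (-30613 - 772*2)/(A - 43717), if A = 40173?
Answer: 32157/3544 ≈ 9.0736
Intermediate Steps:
(-30613 - 772*2)/(A - 43717) = (-30613 - 772*2)/(40173 - 43717) = (-30613 - 1544)/(-3544) = -32157*(-1/3544) = 32157/3544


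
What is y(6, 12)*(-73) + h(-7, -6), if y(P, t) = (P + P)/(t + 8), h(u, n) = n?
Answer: -249/5 ≈ -49.800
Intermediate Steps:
y(P, t) = 2*P/(8 + t) (y(P, t) = (2*P)/(8 + t) = 2*P/(8 + t))
y(6, 12)*(-73) + h(-7, -6) = (2*6/(8 + 12))*(-73) - 6 = (2*6/20)*(-73) - 6 = (2*6*(1/20))*(-73) - 6 = (⅗)*(-73) - 6 = -219/5 - 6 = -249/5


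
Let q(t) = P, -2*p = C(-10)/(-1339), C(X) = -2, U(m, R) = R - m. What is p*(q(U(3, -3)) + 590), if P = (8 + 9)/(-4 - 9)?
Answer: -7653/17407 ≈ -0.43965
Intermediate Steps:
P = -17/13 (P = 17/(-13) = 17*(-1/13) = -17/13 ≈ -1.3077)
p = -1/1339 (p = -(-1)/(-1339) = -(-1)*(-1)/1339 = -½*2/1339 = -1/1339 ≈ -0.00074683)
q(t) = -17/13
p*(q(U(3, -3)) + 590) = -(-17/13 + 590)/1339 = -1/1339*7653/13 = -7653/17407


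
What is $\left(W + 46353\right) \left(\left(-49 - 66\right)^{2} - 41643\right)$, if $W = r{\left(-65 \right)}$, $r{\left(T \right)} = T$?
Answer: $-1315412384$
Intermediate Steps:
$W = -65$
$\left(W + 46353\right) \left(\left(-49 - 66\right)^{2} - 41643\right) = \left(-65 + 46353\right) \left(\left(-49 - 66\right)^{2} - 41643\right) = 46288 \left(\left(-115\right)^{2} - 41643\right) = 46288 \left(13225 - 41643\right) = 46288 \left(-28418\right) = -1315412384$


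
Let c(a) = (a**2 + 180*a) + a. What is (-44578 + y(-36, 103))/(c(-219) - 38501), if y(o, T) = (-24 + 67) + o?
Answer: 44571/30179 ≈ 1.4769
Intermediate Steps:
y(o, T) = 43 + o
c(a) = a**2 + 181*a
(-44578 + y(-36, 103))/(c(-219) - 38501) = (-44578 + (43 - 36))/(-219*(181 - 219) - 38501) = (-44578 + 7)/(-219*(-38) - 38501) = -44571/(8322 - 38501) = -44571/(-30179) = -44571*(-1/30179) = 44571/30179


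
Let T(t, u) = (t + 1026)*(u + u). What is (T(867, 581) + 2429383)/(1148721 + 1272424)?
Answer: 4629049/2421145 ≈ 1.9119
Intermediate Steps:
T(t, u) = 2*u*(1026 + t) (T(t, u) = (1026 + t)*(2*u) = 2*u*(1026 + t))
(T(867, 581) + 2429383)/(1148721 + 1272424) = (2*581*(1026 + 867) + 2429383)/(1148721 + 1272424) = (2*581*1893 + 2429383)/2421145 = (2199666 + 2429383)*(1/2421145) = 4629049*(1/2421145) = 4629049/2421145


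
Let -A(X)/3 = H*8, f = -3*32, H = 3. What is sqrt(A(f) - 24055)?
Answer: I*sqrt(24127) ≈ 155.33*I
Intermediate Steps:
f = -96
A(X) = -72 (A(X) = -9*8 = -3*24 = -72)
sqrt(A(f) - 24055) = sqrt(-72 - 24055) = sqrt(-24127) = I*sqrt(24127)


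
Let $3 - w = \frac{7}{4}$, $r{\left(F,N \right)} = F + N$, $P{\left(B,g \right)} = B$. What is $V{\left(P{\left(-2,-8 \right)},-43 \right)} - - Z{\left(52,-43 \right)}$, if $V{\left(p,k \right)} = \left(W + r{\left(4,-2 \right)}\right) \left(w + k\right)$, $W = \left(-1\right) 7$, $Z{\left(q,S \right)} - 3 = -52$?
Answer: $\frac{639}{4} \approx 159.75$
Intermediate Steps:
$Z{\left(q,S \right)} = -49$ ($Z{\left(q,S \right)} = 3 - 52 = -49$)
$W = -7$
$w = \frac{5}{4}$ ($w = 3 - \frac{7}{4} = \frac{5}{4} \approx 1.25$)
$V{\left(p,k \right)} = - \frac{25}{4} - 5 k$ ($V{\left(p,k \right)} = \left(-7 + \left(4 - 2\right)\right) \left(\frac{5}{4} + k\right) = \left(-7 + 2\right) \left(\frac{5}{4} + k\right) = - 5 \left(\frac{5}{4} + k\right) = - \frac{25}{4} - 5 k$)
$V{\left(P{\left(-2,-8 \right)},-43 \right)} - - Z{\left(52,-43 \right)} = \left(- \frac{25}{4} - -215\right) - \left(-1\right) \left(-49\right) = \left(- \frac{25}{4} + 215\right) - 49 = \frac{835}{4} - 49 = \frac{639}{4}$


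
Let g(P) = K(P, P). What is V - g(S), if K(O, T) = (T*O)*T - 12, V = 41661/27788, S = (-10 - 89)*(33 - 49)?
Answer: -110439090259635/27788 ≈ -3.9743e+9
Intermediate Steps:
S = 1584 (S = -99*(-16) = 1584)
V = 41661/27788 (V = 41661*(1/27788) = 41661/27788 ≈ 1.4992)
K(O, T) = -12 + O*T**2 (K(O, T) = (O*T)*T - 12 = O*T**2 - 12 = -12 + O*T**2)
g(P) = -12 + P**3 (g(P) = -12 + P*P**2 = -12 + P**3)
V - g(S) = 41661/27788 - (-12 + 1584**3) = 41661/27788 - (-12 + 3974344704) = 41661/27788 - 1*3974344692 = 41661/27788 - 3974344692 = -110439090259635/27788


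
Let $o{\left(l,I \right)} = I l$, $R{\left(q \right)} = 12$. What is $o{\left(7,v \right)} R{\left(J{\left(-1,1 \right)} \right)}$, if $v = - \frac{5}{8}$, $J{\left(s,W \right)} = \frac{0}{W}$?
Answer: $- \frac{105}{2} \approx -52.5$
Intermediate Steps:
$J{\left(s,W \right)} = 0$
$v = - \frac{5}{8}$ ($v = \left(-5\right) \frac{1}{8} = - \frac{5}{8} \approx -0.625$)
$o{\left(7,v \right)} R{\left(J{\left(-1,1 \right)} \right)} = \left(- \frac{5}{8}\right) 7 \cdot 12 = \left(- \frac{35}{8}\right) 12 = - \frac{105}{2}$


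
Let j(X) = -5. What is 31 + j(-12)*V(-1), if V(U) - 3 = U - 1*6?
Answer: 51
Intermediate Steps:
V(U) = -3 + U (V(U) = 3 + (U - 1*6) = 3 + (U - 6) = 3 + (-6 + U) = -3 + U)
31 + j(-12)*V(-1) = 31 - 5*(-3 - 1) = 31 - 5*(-4) = 31 + 20 = 51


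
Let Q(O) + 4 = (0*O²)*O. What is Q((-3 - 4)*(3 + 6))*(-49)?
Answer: 196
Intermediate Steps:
Q(O) = -4 (Q(O) = -4 + (0*O²)*O = -4 + 0*O = -4 + 0 = -4)
Q((-3 - 4)*(3 + 6))*(-49) = -4*(-49) = 196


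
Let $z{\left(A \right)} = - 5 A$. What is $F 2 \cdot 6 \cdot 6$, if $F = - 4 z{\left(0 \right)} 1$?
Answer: $0$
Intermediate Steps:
$F = 0$ ($F = - 4 \left(\left(-5\right) 0\right) 1 = \left(-4\right) 0 \cdot 1 = 0 \cdot 1 = 0$)
$F 2 \cdot 6 \cdot 6 = 0 \cdot 2 \cdot 6 \cdot 6 = 0 \cdot 12 \cdot 6 = 0 \cdot 72 = 0$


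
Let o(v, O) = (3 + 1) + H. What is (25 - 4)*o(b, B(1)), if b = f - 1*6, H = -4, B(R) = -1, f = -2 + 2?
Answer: 0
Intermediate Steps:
f = 0
b = -6 (b = 0 - 1*6 = 0 - 6 = -6)
o(v, O) = 0 (o(v, O) = (3 + 1) - 4 = 4 - 4 = 0)
(25 - 4)*o(b, B(1)) = (25 - 4)*0 = 21*0 = 0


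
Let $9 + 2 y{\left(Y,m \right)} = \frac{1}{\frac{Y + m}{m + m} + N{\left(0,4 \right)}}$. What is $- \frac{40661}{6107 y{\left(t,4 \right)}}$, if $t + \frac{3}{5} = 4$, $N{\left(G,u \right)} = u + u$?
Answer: $\frac{29031954}{19377511} \approx 1.4982$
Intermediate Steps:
$N{\left(G,u \right)} = 2 u$
$t = \frac{17}{5}$ ($t = - \frac{3}{5} + 4 = \frac{17}{5} \approx 3.4$)
$y{\left(Y,m \right)} = - \frac{9}{2} + \frac{1}{2 \left(8 + \frac{Y + m}{2 m}\right)}$ ($y{\left(Y,m \right)} = - \frac{9}{2} + \frac{1}{2 \left(\frac{Y + m}{m + m} + 2 \cdot 4\right)} = - \frac{9}{2} + \frac{1}{2 \left(\frac{Y + m}{2 m} + 8\right)} = - \frac{9}{2} + \frac{1}{2 \left(8 + \frac{Y + m}{2 m}\right)}$)
$- \frac{40661}{6107 y{\left(t,4 \right)}} = - \frac{40661}{6107 \frac{\left(-151\right) 4 - \frac{153}{5}}{2 \left(\frac{17}{5} + 17 \cdot 4\right)}} = - \frac{40661}{6107 \frac{-604 - \frac{153}{5}}{2 \left(\frac{17}{5} + 68\right)}} = - \frac{40661}{6107 \cdot \frac{1}{2} \frac{1}{\frac{357}{5}} \left(- \frac{3173}{5}\right)} = - \frac{40661}{6107 \cdot \frac{1}{2} \cdot \frac{5}{357} \left(- \frac{3173}{5}\right)} = - \frac{40661}{6107 \left(- \frac{3173}{714}\right)} = - \frac{40661}{- \frac{19377511}{714}} = \left(-40661\right) \left(- \frac{714}{19377511}\right) = \frac{29031954}{19377511}$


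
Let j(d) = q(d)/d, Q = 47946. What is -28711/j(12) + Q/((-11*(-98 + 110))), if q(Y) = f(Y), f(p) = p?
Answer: -639633/22 ≈ -29074.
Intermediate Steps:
q(Y) = Y
j(d) = 1 (j(d) = d/d = 1)
-28711/j(12) + Q/((-11*(-98 + 110))) = -28711/1 + 47946/((-11*(-98 + 110))) = -28711*1 + 47946/((-11*12)) = -28711 + 47946/(-132) = -28711 + 47946*(-1/132) = -28711 - 7991/22 = -639633/22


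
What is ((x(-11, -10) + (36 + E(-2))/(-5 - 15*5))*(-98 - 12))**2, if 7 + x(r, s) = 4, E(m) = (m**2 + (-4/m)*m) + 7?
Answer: 9690769/64 ≈ 1.5142e+5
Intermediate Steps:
E(m) = 3 + m**2 (E(m) = (m**2 - 4) + 7 = (-4 + m**2) + 7 = 3 + m**2)
x(r, s) = -3 (x(r, s) = -7 + 4 = -3)
((x(-11, -10) + (36 + E(-2))/(-5 - 15*5))*(-98 - 12))**2 = ((-3 + (36 + (3 + (-2)**2))/(-5 - 15*5))*(-98 - 12))**2 = ((-3 + (36 + (3 + 4))/(-5 - 75))*(-110))**2 = ((-3 + (36 + 7)/(-80))*(-110))**2 = ((-3 + 43*(-1/80))*(-110))**2 = ((-3 - 43/80)*(-110))**2 = (-283/80*(-110))**2 = (3113/8)**2 = 9690769/64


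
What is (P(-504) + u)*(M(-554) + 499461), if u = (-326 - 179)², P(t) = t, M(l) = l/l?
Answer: 127123567702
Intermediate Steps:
M(l) = 1
u = 255025 (u = (-505)² = 255025)
(P(-504) + u)*(M(-554) + 499461) = (-504 + 255025)*(1 + 499461) = 254521*499462 = 127123567702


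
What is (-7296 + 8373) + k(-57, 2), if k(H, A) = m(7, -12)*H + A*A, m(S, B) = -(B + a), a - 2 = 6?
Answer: 853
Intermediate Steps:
a = 8 (a = 2 + 6 = 8)
m(S, B) = -8 - B (m(S, B) = -(B + 8) = -(8 + B) = -8 - B)
k(H, A) = A**2 + 4*H (k(H, A) = (-8 - 1*(-12))*H + A*A = (-8 + 12)*H + A**2 = 4*H + A**2 = A**2 + 4*H)
(-7296 + 8373) + k(-57, 2) = (-7296 + 8373) + (2**2 + 4*(-57)) = 1077 + (4 - 228) = 1077 - 224 = 853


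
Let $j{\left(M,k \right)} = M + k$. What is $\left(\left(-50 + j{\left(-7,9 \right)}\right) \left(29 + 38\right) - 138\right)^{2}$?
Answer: $11249316$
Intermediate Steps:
$\left(\left(-50 + j{\left(-7,9 \right)}\right) \left(29 + 38\right) - 138\right)^{2} = \left(\left(-50 + \left(-7 + 9\right)\right) \left(29 + 38\right) - 138\right)^{2} = \left(\left(-50 + 2\right) 67 - 138\right)^{2} = \left(\left(-48\right) 67 - 138\right)^{2} = \left(-3216 - 138\right)^{2} = \left(-3354\right)^{2} = 11249316$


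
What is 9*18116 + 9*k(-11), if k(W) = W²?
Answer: 164133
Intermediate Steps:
9*18116 + 9*k(-11) = 9*18116 + 9*(-11)² = 163044 + 9*121 = 163044 + 1089 = 164133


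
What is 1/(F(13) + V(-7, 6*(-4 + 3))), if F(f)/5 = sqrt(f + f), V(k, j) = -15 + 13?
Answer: 1/323 + 5*sqrt(26)/646 ≈ 0.042562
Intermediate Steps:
V(k, j) = -2
F(f) = 5*sqrt(2)*sqrt(f) (F(f) = 5*sqrt(f + f) = 5*sqrt(2*f) = 5*(sqrt(2)*sqrt(f)) = 5*sqrt(2)*sqrt(f))
1/(F(13) + V(-7, 6*(-4 + 3))) = 1/(5*sqrt(2)*sqrt(13) - 2) = 1/(5*sqrt(26) - 2) = 1/(-2 + 5*sqrt(26))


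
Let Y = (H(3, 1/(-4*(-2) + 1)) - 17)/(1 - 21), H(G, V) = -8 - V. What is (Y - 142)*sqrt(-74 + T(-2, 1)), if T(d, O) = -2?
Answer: -12667*I*sqrt(19)/45 ≈ -1227.0*I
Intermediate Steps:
Y = 113/90 (Y = ((-8 - 1/(-4*(-2) + 1)) - 17)/(1 - 21) = ((-8 - 1/(8 + 1)) - 17)/(-20) = ((-8 - 1/9) - 17)*(-1/20) = (-73/9 - 17)*(-1/20) = -226/9*(-1/20) = 113/90 ≈ 1.2556)
(Y - 142)*sqrt(-74 + T(-2, 1)) = (113/90 - 142)*sqrt(-74 - 2) = -12667*I*sqrt(19)/45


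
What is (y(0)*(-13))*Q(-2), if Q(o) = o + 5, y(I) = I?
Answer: 0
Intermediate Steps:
Q(o) = 5 + o
(y(0)*(-13))*Q(-2) = (0*(-13))*(5 - 2) = 0*3 = 0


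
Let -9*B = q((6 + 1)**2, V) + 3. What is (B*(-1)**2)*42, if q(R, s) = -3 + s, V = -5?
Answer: 70/3 ≈ 23.333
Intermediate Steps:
B = 5/9 (B = -((-3 - 5) + 3)/9 = -(-8 + 3)/9 = -1/9*(-5) = 5/9 ≈ 0.55556)
(B*(-1)**2)*42 = ((5/9)*(-1)**2)*42 = ((5/9)*1)*42 = (5/9)*42 = 70/3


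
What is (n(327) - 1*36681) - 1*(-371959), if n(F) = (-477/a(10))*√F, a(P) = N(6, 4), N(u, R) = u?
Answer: 335278 - 159*√327/2 ≈ 3.3384e+5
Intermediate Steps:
a(P) = 6
n(F) = -159*√F/2 (n(F) = (-477/6)*√F = (-477*⅙)*√F = -159*√F/2)
(n(327) - 1*36681) - 1*(-371959) = (-159*√327/2 - 1*36681) - 1*(-371959) = (-159*√327/2 - 36681) + 371959 = (-36681 - 159*√327/2) + 371959 = 335278 - 159*√327/2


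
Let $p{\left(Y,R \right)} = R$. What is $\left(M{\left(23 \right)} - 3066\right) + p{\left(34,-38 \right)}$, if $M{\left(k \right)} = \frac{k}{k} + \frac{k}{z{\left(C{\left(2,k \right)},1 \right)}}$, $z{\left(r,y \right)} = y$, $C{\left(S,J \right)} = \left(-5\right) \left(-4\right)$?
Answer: $-3080$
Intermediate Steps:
$C{\left(S,J \right)} = 20$
$M{\left(k \right)} = 1 + k$ ($M{\left(k \right)} = \frac{k}{k} + \frac{k}{1} = 1 + k 1 = 1 + k$)
$\left(M{\left(23 \right)} - 3066\right) + p{\left(34,-38 \right)} = \left(\left(1 + 23\right) - 3066\right) - 38 = \left(24 - 3066\right) - 38 = -3042 - 38 = -3080$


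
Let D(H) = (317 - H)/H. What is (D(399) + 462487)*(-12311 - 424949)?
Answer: -80688563327060/399 ≈ -2.0223e+11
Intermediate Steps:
D(H) = (317 - H)/H
(D(399) + 462487)*(-12311 - 424949) = ((317 - 1*399)/399 + 462487)*(-12311 - 424949) = ((317 - 399)/399 + 462487)*(-437260) = ((1/399)*(-82) + 462487)*(-437260) = (-82/399 + 462487)*(-437260) = (184532231/399)*(-437260) = -80688563327060/399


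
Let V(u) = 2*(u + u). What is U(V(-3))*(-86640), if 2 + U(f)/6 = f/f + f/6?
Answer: 1559520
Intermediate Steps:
V(u) = 4*u (V(u) = 2*(2*u) = 4*u)
U(f) = -6 + f (U(f) = -12 + 6*(f/f + f/6) = -12 + 6*(1 + f*(1/6)) = -12 + 6*(1 + f/6) = -12 + (6 + f) = -6 + f)
U(V(-3))*(-86640) = (-6 + 4*(-3))*(-86640) = (-6 - 12)*(-86640) = -18*(-86640) = 1559520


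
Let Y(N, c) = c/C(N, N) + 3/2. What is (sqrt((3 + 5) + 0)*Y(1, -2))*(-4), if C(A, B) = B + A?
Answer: -4*sqrt(2) ≈ -5.6569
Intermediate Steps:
C(A, B) = A + B
Y(N, c) = 3/2 + c/(2*N) (Y(N, c) = c/(N + N) + 3/2 = c/((2*N)) + 3*(1/2) = c*(1/(2*N)) + 3/2 = c/(2*N) + 3/2 = 3/2 + c/(2*N))
(sqrt((3 + 5) + 0)*Y(1, -2))*(-4) = (sqrt((3 + 5) + 0)*((1/2)*(-2 + 3*1)/1))*(-4) = (sqrt(8 + 0)*((1/2)*1*(-2 + 3)))*(-4) = (sqrt(8)*((1/2)*1*1))*(-4) = ((2*sqrt(2))*(1/2))*(-4) = sqrt(2)*(-4) = -4*sqrt(2)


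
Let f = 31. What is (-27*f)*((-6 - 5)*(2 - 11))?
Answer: -82863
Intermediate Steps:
(-27*f)*((-6 - 5)*(2 - 11)) = (-27*31)*((-6 - 5)*(2 - 11)) = -(-9207)*(-9) = -837*99 = -82863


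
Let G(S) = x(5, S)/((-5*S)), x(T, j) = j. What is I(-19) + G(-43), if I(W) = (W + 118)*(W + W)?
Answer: -18811/5 ≈ -3762.2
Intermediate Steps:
I(W) = 2*W*(118 + W) (I(W) = (118 + W)*(2*W) = 2*W*(118 + W))
G(S) = -⅕ (G(S) = S/((-5*S)) = S*(-1/(5*S)) = -⅕)
I(-19) + G(-43) = 2*(-19)*(118 - 19) - ⅕ = 2*(-19)*99 - ⅕ = -3762 - ⅕ = -18811/5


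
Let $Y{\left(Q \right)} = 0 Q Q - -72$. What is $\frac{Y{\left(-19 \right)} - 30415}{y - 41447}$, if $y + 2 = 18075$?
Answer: $\frac{30343}{23374} \approx 1.2982$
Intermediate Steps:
$y = 18073$ ($y = -2 + 18075 = 18073$)
$Y{\left(Q \right)} = 72$ ($Y{\left(Q \right)} = 0 Q + 72 = 0 + 72 = 72$)
$\frac{Y{\left(-19 \right)} - 30415}{y - 41447} = \frac{72 - 30415}{18073 - 41447} = - \frac{30343}{-23374} = \left(-30343\right) \left(- \frac{1}{23374}\right) = \frac{30343}{23374}$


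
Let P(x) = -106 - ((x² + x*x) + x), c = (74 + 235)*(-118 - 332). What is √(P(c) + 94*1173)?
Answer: I*√38669555794 ≈ 1.9665e+5*I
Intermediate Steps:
c = -139050 (c = 309*(-450) = -139050)
P(x) = -106 - x - 2*x² (P(x) = -106 - ((x² + x²) + x) = -106 - (2*x² + x) = -106 - (x + 2*x²) = -106 + (-x - 2*x²) = -106 - x - 2*x²)
√(P(c) + 94*1173) = √((-106 - 1*(-139050) - 2*(-139050)²) + 94*1173) = √((-106 + 139050 - 2*19334902500) + 110262) = √((-106 + 139050 - 38669805000) + 110262) = √(-38669666056 + 110262) = √(-38669555794) = I*√38669555794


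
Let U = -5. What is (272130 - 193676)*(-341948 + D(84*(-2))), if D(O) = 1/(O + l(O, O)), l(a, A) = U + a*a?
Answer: -752529461505538/28051 ≈ -2.6827e+10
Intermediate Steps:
l(a, A) = -5 + a**2 (l(a, A) = -5 + a*a = -5 + a**2)
D(O) = 1/(-5 + O + O**2) (D(O) = 1/(O + (-5 + O**2)) = 1/(-5 + O + O**2))
(272130 - 193676)*(-341948 + D(84*(-2))) = (272130 - 193676)*(-341948 + 1/(-5 + 84*(-2) + (84*(-2))**2)) = 78454*(-341948 + 1/(-5 - 168 + (-168)**2)) = 78454*(-341948 + 1/(-5 - 168 + 28224)) = 78454*(-341948 + 1/28051) = 78454*(-9591983347/28051) = -752529461505538/28051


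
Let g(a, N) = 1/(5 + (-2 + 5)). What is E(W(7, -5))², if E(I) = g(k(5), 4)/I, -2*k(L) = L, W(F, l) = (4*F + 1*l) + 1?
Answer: 1/36864 ≈ 2.7127e-5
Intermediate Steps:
W(F, l) = 1 + l + 4*F (W(F, l) = (4*F + l) + 1 = (l + 4*F) + 1 = 1 + l + 4*F)
k(L) = -L/2
g(a, N) = ⅛ (g(a, N) = 1/(5 + 3) = 1/8 = ⅛)
E(I) = 1/(8*I)
E(W(7, -5))² = (1/(8*(1 - 5 + 4*7)))² = (1/(8*(1 - 5 + 28)))² = ((⅛)/24)² = ((⅛)*(1/24))² = (1/192)² = 1/36864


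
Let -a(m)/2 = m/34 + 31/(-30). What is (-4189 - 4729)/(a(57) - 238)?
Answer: 1137045/30509 ≈ 37.269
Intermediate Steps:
a(m) = 31/15 - m/17 (a(m) = -2*(m/34 + 31/(-30)) = -2*(m*(1/34) + 31*(-1/30)) = -2*(m/34 - 31/30) = -2*(-31/30 + m/34) = 31/15 - m/17)
(-4189 - 4729)/(a(57) - 238) = (-4189 - 4729)/((31/15 - 1/17*57) - 238) = -8918/((31/15 - 57/17) - 238) = -8918/(-328/255 - 238) = -8918/(-61018/255) = -8918*(-255/61018) = 1137045/30509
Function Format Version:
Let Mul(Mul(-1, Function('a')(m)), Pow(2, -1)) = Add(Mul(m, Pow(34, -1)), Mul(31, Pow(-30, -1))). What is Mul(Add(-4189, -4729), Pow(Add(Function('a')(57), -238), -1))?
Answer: Rational(1137045, 30509) ≈ 37.269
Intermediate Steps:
Function('a')(m) = Add(Rational(31, 15), Mul(Rational(-1, 17), m)) (Function('a')(m) = Mul(-2, Add(Mul(m, Pow(34, -1)), Mul(31, Pow(-30, -1)))) = Mul(-2, Add(Mul(m, Rational(1, 34)), Mul(31, Rational(-1, 30)))) = Mul(-2, Add(Mul(Rational(1, 34), m), Rational(-31, 30))) = Mul(-2, Add(Rational(-31, 30), Mul(Rational(1, 34), m))) = Add(Rational(31, 15), Mul(Rational(-1, 17), m)))
Mul(Add(-4189, -4729), Pow(Add(Function('a')(57), -238), -1)) = Mul(Add(-4189, -4729), Pow(Add(Add(Rational(31, 15), Mul(Rational(-1, 17), 57)), -238), -1)) = Mul(-8918, Pow(Add(Add(Rational(31, 15), Rational(-57, 17)), -238), -1)) = Mul(-8918, Pow(Add(Rational(-328, 255), -238), -1)) = Mul(-8918, Pow(Rational(-61018, 255), -1)) = Mul(-8918, Rational(-255, 61018)) = Rational(1137045, 30509)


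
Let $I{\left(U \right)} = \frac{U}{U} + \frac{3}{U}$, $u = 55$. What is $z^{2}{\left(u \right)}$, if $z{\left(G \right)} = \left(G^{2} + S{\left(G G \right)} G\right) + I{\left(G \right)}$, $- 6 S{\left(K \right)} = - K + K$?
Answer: $\frac{27699943489}{3025} \approx 9.157 \cdot 10^{6}$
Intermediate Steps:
$S{\left(K \right)} = 0$ ($S{\left(K \right)} = - \frac{- K + K}{6} = \left(- \frac{1}{6}\right) 0 = 0$)
$I{\left(U \right)} = 1 + \frac{3}{U}$
$z{\left(G \right)} = G^{2} + \frac{3 + G}{G}$ ($z{\left(G \right)} = \left(G^{2} + 0 G\right) + \frac{3 + G}{G} = \left(G^{2} + 0\right) + \frac{3 + G}{G} = G^{2} + \frac{3 + G}{G}$)
$z^{2}{\left(u \right)} = \left(\frac{3 + 55 + 55^{3}}{55}\right)^{2} = \left(\frac{3 + 55 + 166375}{55}\right)^{2} = \left(\frac{1}{55} \cdot 166433\right)^{2} = \left(\frac{166433}{55}\right)^{2} = \frac{27699943489}{3025}$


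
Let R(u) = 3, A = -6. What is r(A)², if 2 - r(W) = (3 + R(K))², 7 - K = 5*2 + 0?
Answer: 1156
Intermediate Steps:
K = -3 (K = 7 - (5*2 + 0) = 7 - (10 + 0) = 7 - 1*10 = 7 - 10 = -3)
r(W) = -34 (r(W) = 2 - (3 + 3)² = 2 - 1*6² = 2 - 1*36 = 2 - 36 = -34)
r(A)² = (-34)² = 1156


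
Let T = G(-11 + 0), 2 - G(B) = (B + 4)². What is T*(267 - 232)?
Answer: -1645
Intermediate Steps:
G(B) = 2 - (4 + B)² (G(B) = 2 - (B + 4)² = 2 - (4 + B)²)
T = -47 (T = 2 - (4 + (-11 + 0))² = 2 - (4 - 11)² = 2 - 1*(-7)² = 2 - 1*49 = 2 - 49 = -47)
T*(267 - 232) = -47*(267 - 232) = -47*35 = -1645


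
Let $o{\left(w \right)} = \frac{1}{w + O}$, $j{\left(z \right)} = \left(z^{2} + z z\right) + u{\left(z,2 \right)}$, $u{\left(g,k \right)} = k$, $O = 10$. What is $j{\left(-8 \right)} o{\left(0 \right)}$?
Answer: $13$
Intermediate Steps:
$j{\left(z \right)} = 2 + 2 z^{2}$ ($j{\left(z \right)} = \left(z^{2} + z z\right) + 2 = \left(z^{2} + z^{2}\right) + 2 = 2 z^{2} + 2 = 2 + 2 z^{2}$)
$o{\left(w \right)} = \frac{1}{10 + w}$ ($o{\left(w \right)} = \frac{1}{w + 10} = \frac{1}{10 + w}$)
$j{\left(-8 \right)} o{\left(0 \right)} = \frac{2 + 2 \left(-8\right)^{2}}{10 + 0} = \frac{2 + 2 \cdot 64}{10} = \left(2 + 128\right) \frac{1}{10} = 130 \cdot \frac{1}{10} = 13$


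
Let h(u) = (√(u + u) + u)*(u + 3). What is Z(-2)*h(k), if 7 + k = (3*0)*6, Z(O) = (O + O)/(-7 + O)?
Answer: 112/9 - 16*I*√14/9 ≈ 12.444 - 6.6518*I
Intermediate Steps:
Z(O) = 2*O/(-7 + O) (Z(O) = (2*O)/(-7 + O) = 2*O/(-7 + O))
k = -7 (k = -7 + (3*0)*6 = -7 + 0*6 = -7 + 0 = -7)
h(u) = (3 + u)*(u + √2*√u) (h(u) = (√(2*u) + u)*(3 + u) = (√2*√u + u)*(3 + u) = (u + √2*√u)*(3 + u) = (3 + u)*(u + √2*√u))
Z(-2)*h(k) = (2*(-2)/(-7 - 2))*((-7)² + 3*(-7) + √2*(-7)^(3/2) + 3*√2*√(-7)) = (2*(-2)/(-9))*(49 - 21 + √2*(-7*I*√7) + 3*√2*(I*√7)) = (2*(-2)*(-⅑))*(49 - 21 - 7*I*√14 + 3*I*√14) = 4*(28 - 4*I*√14)/9 = 112/9 - 16*I*√14/9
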